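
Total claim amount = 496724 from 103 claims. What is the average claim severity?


severity = total / number
= 496724 / 103
= 4822.5631


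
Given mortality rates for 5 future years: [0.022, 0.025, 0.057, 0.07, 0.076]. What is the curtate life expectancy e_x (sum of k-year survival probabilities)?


e_x = sum_{k=1}^{n} k_p_x
k_p_x values:
  1_p_x = 0.978
  2_p_x = 0.95355
  3_p_x = 0.899198
  4_p_x = 0.836254
  5_p_x = 0.772699
e_x = 4.4397


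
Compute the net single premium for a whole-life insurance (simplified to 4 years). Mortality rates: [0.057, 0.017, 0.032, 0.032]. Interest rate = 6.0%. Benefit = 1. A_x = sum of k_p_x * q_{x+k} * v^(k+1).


v = 0.943396
Year 0: k_p_x=1.0, q=0.057, term=0.053774
Year 1: k_p_x=0.943, q=0.017, term=0.014268
Year 2: k_p_x=0.926969, q=0.032, term=0.024906
Year 3: k_p_x=0.897306, q=0.032, term=0.022744
A_x = 0.1157


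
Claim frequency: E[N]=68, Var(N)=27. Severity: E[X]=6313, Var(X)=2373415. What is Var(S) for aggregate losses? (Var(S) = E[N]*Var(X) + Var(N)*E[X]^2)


Var(S) = E[N]*Var(X) + Var(N)*E[X]^2
= 68*2373415 + 27*6313^2
= 161392220 + 1076057163
= 1.2374e+09


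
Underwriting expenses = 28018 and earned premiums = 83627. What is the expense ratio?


Expense ratio = expenses / premiums
= 28018 / 83627
= 0.335


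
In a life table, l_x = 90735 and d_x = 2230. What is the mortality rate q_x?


q_x = d_x / l_x
= 2230 / 90735
= 0.0246


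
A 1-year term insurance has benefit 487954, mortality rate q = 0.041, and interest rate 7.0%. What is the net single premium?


NSP = benefit * q * v
v = 1/(1+i) = 0.934579
NSP = 487954 * 0.041 * 0.934579
= 18697.3028


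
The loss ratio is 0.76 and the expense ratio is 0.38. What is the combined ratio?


Combined ratio = loss ratio + expense ratio
= 0.76 + 0.38
= 1.14


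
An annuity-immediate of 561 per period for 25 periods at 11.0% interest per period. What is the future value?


FV = PMT * ((1+i)^n - 1) / i
= 561 * ((1.11)^25 - 1) / 0.11
= 561 * (13.585464 - 1) / 0.11
= 64185.8654


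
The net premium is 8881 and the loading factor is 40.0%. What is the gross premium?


Gross = net * (1 + loading)
= 8881 * (1 + 0.4)
= 8881 * 1.4
= 12433.4


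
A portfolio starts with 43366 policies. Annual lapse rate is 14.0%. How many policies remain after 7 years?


remaining = initial * (1 - lapse)^years
= 43366 * (1 - 0.14)^7
= 43366 * 0.347928
= 15088.2379


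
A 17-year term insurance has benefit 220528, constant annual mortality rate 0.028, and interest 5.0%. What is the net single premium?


NSP = benefit * sum_{k=0}^{n-1} k_p_x * q * v^(k+1)
With constant q=0.028, v=0.952381
Sum = 0.262331
NSP = 220528 * 0.262331
= 57851.339


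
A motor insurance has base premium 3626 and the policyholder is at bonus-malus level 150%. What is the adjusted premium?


adjusted = base * BM_level / 100
= 3626 * 150 / 100
= 3626 * 1.5
= 5439.0


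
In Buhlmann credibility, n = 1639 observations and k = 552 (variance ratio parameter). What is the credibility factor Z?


Z = n / (n + k)
= 1639 / (1639 + 552)
= 1639 / 2191
= 0.7481


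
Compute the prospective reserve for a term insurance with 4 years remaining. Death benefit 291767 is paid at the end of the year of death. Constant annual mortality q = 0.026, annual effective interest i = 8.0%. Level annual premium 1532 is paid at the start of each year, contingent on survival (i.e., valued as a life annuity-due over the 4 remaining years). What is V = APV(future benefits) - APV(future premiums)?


v = 1/(1+i) = 0.925926
APV(future benefits) per unit = sum_{k=0}^{3} k_p_x * q * v^(k+1) = 0.083024
APV(future benefits) = 291767 * 0.083024 = 24223.7242
Life annuity-due factor ä_{x:4} = sum_{k=0}^{3} k_p_x * v^k = 3.448698
APV(future premiums) = 1532 * 3.448698 = 5283.4052
V = 24223.7242 - 5283.4052
= 18940.319


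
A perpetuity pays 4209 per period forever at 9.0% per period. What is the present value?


PV = PMT / i
= 4209 / 0.09
= 46766.6667


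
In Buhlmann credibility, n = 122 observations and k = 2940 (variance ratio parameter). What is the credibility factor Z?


Z = n / (n + k)
= 122 / (122 + 2940)
= 122 / 3062
= 0.0398


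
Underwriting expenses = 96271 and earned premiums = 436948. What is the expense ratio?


Expense ratio = expenses / premiums
= 96271 / 436948
= 0.2203


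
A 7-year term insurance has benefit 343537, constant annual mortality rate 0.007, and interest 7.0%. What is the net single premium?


NSP = benefit * sum_{k=0}^{n-1} k_p_x * q * v^(k+1)
With constant q=0.007, v=0.934579
Sum = 0.037012
NSP = 343537 * 0.037012
= 12714.9793


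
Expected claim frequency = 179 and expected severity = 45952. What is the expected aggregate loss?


E[S] = E[N] * E[X]
= 179 * 45952
= 8.2254e+06


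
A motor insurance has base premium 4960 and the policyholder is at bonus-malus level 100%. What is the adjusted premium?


adjusted = base * BM_level / 100
= 4960 * 100 / 100
= 4960 * 1.0
= 4960.0


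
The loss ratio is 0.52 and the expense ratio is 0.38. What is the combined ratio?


Combined ratio = loss ratio + expense ratio
= 0.52 + 0.38
= 0.9


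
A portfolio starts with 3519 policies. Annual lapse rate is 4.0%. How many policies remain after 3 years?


remaining = initial * (1 - lapse)^years
= 3519 * (1 - 0.04)^3
= 3519 * 0.884736
= 3113.386


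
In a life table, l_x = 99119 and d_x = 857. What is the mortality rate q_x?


q_x = d_x / l_x
= 857 / 99119
= 0.0086


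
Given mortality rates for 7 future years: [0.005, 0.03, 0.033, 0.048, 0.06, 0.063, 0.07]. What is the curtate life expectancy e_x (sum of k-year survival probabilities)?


e_x = sum_{k=1}^{n} k_p_x
k_p_x values:
  1_p_x = 0.995
  2_p_x = 0.96515
  3_p_x = 0.9333
  4_p_x = 0.888502
  5_p_x = 0.835192
  6_p_x = 0.782574
  7_p_x = 0.727794
e_x = 6.1275


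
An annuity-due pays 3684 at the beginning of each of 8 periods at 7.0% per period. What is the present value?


PV_due = PMT * (1-(1+i)^(-n))/i * (1+i)
PV_immediate = 21998.2637
PV_due = 21998.2637 * 1.07
= 23538.1422


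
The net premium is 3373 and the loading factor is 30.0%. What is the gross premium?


Gross = net * (1 + loading)
= 3373 * (1 + 0.3)
= 3373 * 1.3
= 4384.9


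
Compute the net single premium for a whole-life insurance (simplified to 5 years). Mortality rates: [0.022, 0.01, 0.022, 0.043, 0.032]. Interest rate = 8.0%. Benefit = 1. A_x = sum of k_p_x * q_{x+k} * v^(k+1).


v = 0.925926
Year 0: k_p_x=1.0, q=0.022, term=0.02037
Year 1: k_p_x=0.978, q=0.01, term=0.008385
Year 2: k_p_x=0.96822, q=0.022, term=0.016909
Year 3: k_p_x=0.946919, q=0.043, term=0.029929
Year 4: k_p_x=0.906202, q=0.032, term=0.019736
A_x = 0.0953


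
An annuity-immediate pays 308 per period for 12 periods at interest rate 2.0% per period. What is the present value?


PV = PMT * (1 - (1+i)^(-n)) / i
= 308 * (1 - (1+0.02)^(-12)) / 0.02
= 308 * (1 - 0.788493) / 0.02
= 308 * 10.575341
= 3257.2051


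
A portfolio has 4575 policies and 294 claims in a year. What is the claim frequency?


frequency = claims / policies
= 294 / 4575
= 0.0643


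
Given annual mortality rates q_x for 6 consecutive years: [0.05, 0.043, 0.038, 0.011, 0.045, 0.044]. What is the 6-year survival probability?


p_k = 1 - q_k for each year
Survival = product of (1 - q_k)
= 0.95 * 0.957 * 0.962 * 0.989 * 0.955 * 0.956
= 0.7897


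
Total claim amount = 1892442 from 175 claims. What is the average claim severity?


severity = total / number
= 1892442 / 175
= 10813.9543


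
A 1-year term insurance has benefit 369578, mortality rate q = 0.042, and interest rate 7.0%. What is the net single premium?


NSP = benefit * q * v
v = 1/(1+i) = 0.934579
NSP = 369578 * 0.042 * 0.934579
= 14506.8


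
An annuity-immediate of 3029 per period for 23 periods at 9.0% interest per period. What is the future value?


FV = PMT * ((1+i)^n - 1) / i
= 3029 * ((1.09)^23 - 1) / 0.09
= 3029 * (7.257874 - 1) / 0.09
= 210612.242


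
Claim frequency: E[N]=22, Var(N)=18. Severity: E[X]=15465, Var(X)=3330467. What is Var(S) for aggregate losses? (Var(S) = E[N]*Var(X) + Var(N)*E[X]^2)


Var(S) = E[N]*Var(X) + Var(N)*E[X]^2
= 22*3330467 + 18*15465^2
= 73270274 + 4304992050
= 4.3783e+09


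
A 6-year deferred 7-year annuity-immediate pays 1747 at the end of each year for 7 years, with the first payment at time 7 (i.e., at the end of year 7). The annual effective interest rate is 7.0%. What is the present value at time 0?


PV at time 6 of the 7-year annuity-immediate:
a_n = 1747 * (1-(1+0.07)^(-7))/0.07 = 9415.0886
Discount back 6 years to time 0:
PV = 9415.0886 * (1+0.07)^(-6)
= 9415.0886 * 0.666342
= 6273.6711


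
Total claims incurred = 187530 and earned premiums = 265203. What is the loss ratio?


Loss ratio = claims / premiums
= 187530 / 265203
= 0.7071


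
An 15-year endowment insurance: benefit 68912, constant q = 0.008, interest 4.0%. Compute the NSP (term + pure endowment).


Term component = 5831.8177
Pure endowment = 15_p_x * v^15 * benefit = 0.886493 * 0.555265 * 68912 = 33921.0938
NSP = 39752.9115


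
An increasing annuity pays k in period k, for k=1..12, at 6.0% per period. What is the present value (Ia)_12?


(Ia)_n = sum_{k=1}^{n} k * v^k, v = 1/(1+i)
v = 0.943396
Sum computed term by term:
(Ia)_12 = 48.7207


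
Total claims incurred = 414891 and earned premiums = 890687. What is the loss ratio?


Loss ratio = claims / premiums
= 414891 / 890687
= 0.4658


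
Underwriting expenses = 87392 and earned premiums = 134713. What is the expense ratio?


Expense ratio = expenses / premiums
= 87392 / 134713
= 0.6487


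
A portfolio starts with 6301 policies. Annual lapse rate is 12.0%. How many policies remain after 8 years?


remaining = initial * (1 - lapse)^years
= 6301 * (1 - 0.12)^8
= 6301 * 0.359635
= 2266.0571


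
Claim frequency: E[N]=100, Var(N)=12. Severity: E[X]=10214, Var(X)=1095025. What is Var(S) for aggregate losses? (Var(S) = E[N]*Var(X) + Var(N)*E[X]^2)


Var(S) = E[N]*Var(X) + Var(N)*E[X]^2
= 100*1095025 + 12*10214^2
= 109502500 + 1251909552
= 1.3614e+09


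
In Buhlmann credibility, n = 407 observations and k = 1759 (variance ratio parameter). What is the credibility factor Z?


Z = n / (n + k)
= 407 / (407 + 1759)
= 407 / 2166
= 0.1879


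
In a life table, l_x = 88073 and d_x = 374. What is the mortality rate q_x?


q_x = d_x / l_x
= 374 / 88073
= 0.0042


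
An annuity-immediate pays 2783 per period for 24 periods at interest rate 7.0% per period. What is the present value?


PV = PMT * (1 - (1+i)^(-n)) / i
= 2783 * (1 - (1+0.07)^(-24)) / 0.07
= 2783 * (1 - 0.197147) / 0.07
= 2783 * 11.469334
= 31919.1565


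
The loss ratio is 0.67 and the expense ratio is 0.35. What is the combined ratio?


Combined ratio = loss ratio + expense ratio
= 0.67 + 0.35
= 1.02


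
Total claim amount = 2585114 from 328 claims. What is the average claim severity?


severity = total / number
= 2585114 / 328
= 7881.4451


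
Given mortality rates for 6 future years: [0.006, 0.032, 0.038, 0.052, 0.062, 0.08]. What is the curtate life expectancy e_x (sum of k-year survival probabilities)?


e_x = sum_{k=1}^{n} k_p_x
k_p_x values:
  1_p_x = 0.994
  2_p_x = 0.962192
  3_p_x = 0.925629
  4_p_x = 0.877496
  5_p_x = 0.823091
  6_p_x = 0.757244
e_x = 5.3397


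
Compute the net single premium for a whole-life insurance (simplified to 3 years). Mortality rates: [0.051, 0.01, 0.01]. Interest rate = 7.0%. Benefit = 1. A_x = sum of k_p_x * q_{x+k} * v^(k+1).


v = 0.934579
Year 0: k_p_x=1.0, q=0.051, term=0.047664
Year 1: k_p_x=0.949, q=0.01, term=0.008289
Year 2: k_p_x=0.93951, q=0.01, term=0.007669
A_x = 0.0636


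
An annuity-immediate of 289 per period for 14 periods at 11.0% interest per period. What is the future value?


FV = PMT * ((1+i)^n - 1) / i
= 289 * ((1.11)^14 - 1) / 0.11
= 289 * (4.310441 - 1) / 0.11
= 8697.4313


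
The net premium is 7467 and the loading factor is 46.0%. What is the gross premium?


Gross = net * (1 + loading)
= 7467 * (1 + 0.46)
= 7467 * 1.46
= 10901.82


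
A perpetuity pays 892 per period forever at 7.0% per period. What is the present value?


PV = PMT / i
= 892 / 0.07
= 12742.8571


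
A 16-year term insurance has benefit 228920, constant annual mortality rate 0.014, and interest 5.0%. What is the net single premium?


NSP = benefit * sum_{k=0}^{n-1} k_p_x * q * v^(k+1)
With constant q=0.014, v=0.952381
Sum = 0.138776
NSP = 228920 * 0.138776
= 31768.5557


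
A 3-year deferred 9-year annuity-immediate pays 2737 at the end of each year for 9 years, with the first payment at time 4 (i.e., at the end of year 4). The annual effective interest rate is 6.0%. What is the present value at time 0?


PV at time 3 of the 9-year annuity-immediate:
a_n = 2737 * (1-(1+0.06)^(-9))/0.06 = 18616.2318
Discount back 3 years to time 0:
PV = 18616.2318 * (1+0.06)^(-3)
= 18616.2318 * 0.839619
= 15630.5472


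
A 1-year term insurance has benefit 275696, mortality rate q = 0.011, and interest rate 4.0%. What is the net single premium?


NSP = benefit * q * v
v = 1/(1+i) = 0.961538
NSP = 275696 * 0.011 * 0.961538
= 2916.0154


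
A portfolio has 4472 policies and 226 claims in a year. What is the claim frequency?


frequency = claims / policies
= 226 / 4472
= 0.0505


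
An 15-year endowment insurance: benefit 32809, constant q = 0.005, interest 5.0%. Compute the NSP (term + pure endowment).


Term component = 1651.854
Pure endowment = 15_p_x * v^15 * benefit = 0.927569 * 0.481017 * 32809 = 14638.6059
NSP = 16290.4599


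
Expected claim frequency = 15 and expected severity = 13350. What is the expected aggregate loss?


E[S] = E[N] * E[X]
= 15 * 13350
= 200250


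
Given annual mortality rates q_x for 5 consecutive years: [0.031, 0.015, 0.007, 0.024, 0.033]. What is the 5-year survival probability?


p_k = 1 - q_k for each year
Survival = product of (1 - q_k)
= 0.969 * 0.985 * 0.993 * 0.976 * 0.967
= 0.8945


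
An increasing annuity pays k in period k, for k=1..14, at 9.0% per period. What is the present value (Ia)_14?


(Ia)_n = sum_{k=1}^{n} k * v^k, v = 1/(1+i)
v = 0.917431
Sum computed term by term:
(Ia)_14 = 47.7495


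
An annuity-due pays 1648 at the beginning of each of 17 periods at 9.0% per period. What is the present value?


PV_due = PMT * (1-(1+i)^(-n))/i * (1+i)
PV_immediate = 14079.9045
PV_due = 14079.9045 * 1.09
= 15347.0959


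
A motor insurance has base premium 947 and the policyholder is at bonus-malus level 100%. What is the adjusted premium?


adjusted = base * BM_level / 100
= 947 * 100 / 100
= 947 * 1.0
= 947.0


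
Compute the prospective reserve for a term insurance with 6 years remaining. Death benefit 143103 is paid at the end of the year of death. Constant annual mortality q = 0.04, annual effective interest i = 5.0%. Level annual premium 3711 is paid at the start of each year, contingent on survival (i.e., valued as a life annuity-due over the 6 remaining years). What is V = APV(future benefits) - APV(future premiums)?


v = 1/(1+i) = 0.952381
APV(future benefits) per unit = sum_{k=0}^{5} k_p_x * q * v^(k+1) = 0.184842
APV(future benefits) = 143103 * 0.184842 = 26451.4184
Life annuity-due factor ä_{x:6} = sum_{k=0}^{5} k_p_x * v^k = 4.852098
APV(future premiums) = 3711 * 4.852098 = 18006.1344
V = 26451.4184 - 18006.1344
= 8445.2839


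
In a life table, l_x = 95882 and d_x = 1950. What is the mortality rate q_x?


q_x = d_x / l_x
= 1950 / 95882
= 0.0203


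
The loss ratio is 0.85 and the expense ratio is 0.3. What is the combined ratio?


Combined ratio = loss ratio + expense ratio
= 0.85 + 0.3
= 1.15


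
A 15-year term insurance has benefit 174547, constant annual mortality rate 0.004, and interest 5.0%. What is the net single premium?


NSP = benefit * sum_{k=0}^{n-1} k_p_x * q * v^(k+1)
With constant q=0.004, v=0.952381
Sum = 0.040522
NSP = 174547 * 0.040522
= 7073.0279


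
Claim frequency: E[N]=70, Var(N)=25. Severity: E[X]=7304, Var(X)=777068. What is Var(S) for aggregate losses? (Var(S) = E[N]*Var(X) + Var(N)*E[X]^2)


Var(S) = E[N]*Var(X) + Var(N)*E[X]^2
= 70*777068 + 25*7304^2
= 54394760 + 1333710400
= 1.3881e+09


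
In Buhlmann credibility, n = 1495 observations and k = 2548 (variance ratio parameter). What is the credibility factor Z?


Z = n / (n + k)
= 1495 / (1495 + 2548)
= 1495 / 4043
= 0.3698


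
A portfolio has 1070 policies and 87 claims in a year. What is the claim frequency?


frequency = claims / policies
= 87 / 1070
= 0.0813


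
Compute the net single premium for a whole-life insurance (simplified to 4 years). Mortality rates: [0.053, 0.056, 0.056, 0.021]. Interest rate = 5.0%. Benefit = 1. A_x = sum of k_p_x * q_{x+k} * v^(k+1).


v = 0.952381
Year 0: k_p_x=1.0, q=0.053, term=0.050476
Year 1: k_p_x=0.947, q=0.056, term=0.048102
Year 2: k_p_x=0.893968, q=0.056, term=0.043246
Year 3: k_p_x=0.843906, q=0.021, term=0.01458
A_x = 0.1564


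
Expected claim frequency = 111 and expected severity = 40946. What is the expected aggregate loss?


E[S] = E[N] * E[X]
= 111 * 40946
= 4.5450e+06


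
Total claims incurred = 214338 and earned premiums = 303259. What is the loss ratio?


Loss ratio = claims / premiums
= 214338 / 303259
= 0.7068


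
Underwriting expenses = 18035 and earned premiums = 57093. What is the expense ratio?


Expense ratio = expenses / premiums
= 18035 / 57093
= 0.3159


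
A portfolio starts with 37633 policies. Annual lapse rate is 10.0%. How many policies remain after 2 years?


remaining = initial * (1 - lapse)^years
= 37633 * (1 - 0.1)^2
= 37633 * 0.81
= 30482.73


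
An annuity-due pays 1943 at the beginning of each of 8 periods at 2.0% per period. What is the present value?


PV_due = PMT * (1-(1+i)^(-n))/i * (1+i)
PV_immediate = 14233.4104
PV_due = 14233.4104 * 1.02
= 14518.0786


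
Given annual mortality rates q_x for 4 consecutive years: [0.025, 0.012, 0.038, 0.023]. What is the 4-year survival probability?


p_k = 1 - q_k for each year
Survival = product of (1 - q_k)
= 0.975 * 0.988 * 0.962 * 0.977
= 0.9054


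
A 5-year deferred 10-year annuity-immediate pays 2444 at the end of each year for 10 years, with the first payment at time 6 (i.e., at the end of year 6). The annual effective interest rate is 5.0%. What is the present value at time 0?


PV at time 5 of the 10-year annuity-immediate:
a_n = 2444 * (1-(1+0.05)^(-10))/0.05 = 18871.9202
Discount back 5 years to time 0:
PV = 18871.9202 * (1+0.05)^(-5)
= 18871.9202 * 0.783526
= 14786.6433


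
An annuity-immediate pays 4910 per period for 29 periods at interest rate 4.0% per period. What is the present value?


PV = PMT * (1 - (1+i)^(-n)) / i
= 4910 * (1 - (1+0.04)^(-29)) / 0.04
= 4910 * (1 - 0.320651) / 0.04
= 4910 * 16.983715
= 83390.0388


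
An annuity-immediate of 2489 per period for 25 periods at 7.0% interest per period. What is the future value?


FV = PMT * ((1+i)^n - 1) / i
= 2489 * ((1.07)^25 - 1) / 0.07
= 2489 * (5.427433 - 1) / 0.07
= 157426.8549


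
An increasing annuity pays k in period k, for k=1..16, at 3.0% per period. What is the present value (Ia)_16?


(Ia)_n = sum_{k=1}^{n} k * v^k, v = 1/(1+i)
v = 0.970874
Sum computed term by term:
(Ia)_16 = 98.9088


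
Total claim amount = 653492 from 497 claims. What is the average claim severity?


severity = total / number
= 653492 / 497
= 1314.8732


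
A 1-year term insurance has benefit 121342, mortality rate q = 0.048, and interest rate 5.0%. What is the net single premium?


NSP = benefit * q * v
v = 1/(1+i) = 0.952381
NSP = 121342 * 0.048 * 0.952381
= 5547.0629


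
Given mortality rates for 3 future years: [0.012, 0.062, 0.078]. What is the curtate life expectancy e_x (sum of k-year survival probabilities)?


e_x = sum_{k=1}^{n} k_p_x
k_p_x values:
  1_p_x = 0.988
  2_p_x = 0.926744
  3_p_x = 0.854458
e_x = 2.7692


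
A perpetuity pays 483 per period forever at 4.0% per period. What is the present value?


PV = PMT / i
= 483 / 0.04
= 12075.0


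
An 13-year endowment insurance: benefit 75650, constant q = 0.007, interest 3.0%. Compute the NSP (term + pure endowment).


Term component = 5416.8425
Pure endowment = 13_p_x * v^13 * benefit = 0.912726 * 0.680951 * 75650 = 47018.118
NSP = 52434.9605


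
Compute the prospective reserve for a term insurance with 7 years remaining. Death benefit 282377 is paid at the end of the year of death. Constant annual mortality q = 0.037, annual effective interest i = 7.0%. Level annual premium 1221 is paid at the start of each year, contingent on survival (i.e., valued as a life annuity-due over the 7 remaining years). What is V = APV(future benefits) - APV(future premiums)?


v = 1/(1+i) = 0.934579
APV(future benefits) per unit = sum_{k=0}^{6} k_p_x * q * v^(k+1) = 0.180402
APV(future benefits) = 282377 * 0.180402 = 50941.3774
Life annuity-due factor ä_{x:7} = sum_{k=0}^{6} k_p_x * v^k = 5.217031
APV(future premiums) = 1221 * 5.217031 = 6369.9949
V = 50941.3774 - 6369.9949
= 44571.3826


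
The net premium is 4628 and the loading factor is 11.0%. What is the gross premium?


Gross = net * (1 + loading)
= 4628 * (1 + 0.11)
= 4628 * 1.11
= 5137.08


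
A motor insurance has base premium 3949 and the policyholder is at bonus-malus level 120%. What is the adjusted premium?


adjusted = base * BM_level / 100
= 3949 * 120 / 100
= 3949 * 1.2
= 4738.8


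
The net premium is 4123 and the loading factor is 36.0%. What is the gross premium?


Gross = net * (1 + loading)
= 4123 * (1 + 0.36)
= 4123 * 1.36
= 5607.28


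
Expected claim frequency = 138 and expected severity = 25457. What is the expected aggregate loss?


E[S] = E[N] * E[X]
= 138 * 25457
= 3.5131e+06


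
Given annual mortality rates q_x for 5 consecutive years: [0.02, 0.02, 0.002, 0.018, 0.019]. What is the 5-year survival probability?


p_k = 1 - q_k for each year
Survival = product of (1 - q_k)
= 0.98 * 0.98 * 0.998 * 0.982 * 0.981
= 0.9233


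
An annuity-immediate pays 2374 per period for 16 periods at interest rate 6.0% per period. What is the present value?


PV = PMT * (1 - (1+i)^(-n)) / i
= 2374 * (1 - (1+0.06)^(-16)) / 0.06
= 2374 * (1 - 0.393646) / 0.06
= 2374 * 10.105895
= 23991.3954


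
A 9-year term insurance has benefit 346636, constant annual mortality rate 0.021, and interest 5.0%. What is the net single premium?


NSP = benefit * sum_{k=0}^{n-1} k_p_x * q * v^(k+1)
With constant q=0.021, v=0.952381
Sum = 0.138267
NSP = 346636 * 0.138267
= 47928.3406


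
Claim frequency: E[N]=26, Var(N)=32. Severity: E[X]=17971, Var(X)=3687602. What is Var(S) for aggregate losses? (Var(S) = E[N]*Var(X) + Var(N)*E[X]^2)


Var(S) = E[N]*Var(X) + Var(N)*E[X]^2
= 26*3687602 + 32*17971^2
= 95877652 + 10334618912
= 1.0430e+10


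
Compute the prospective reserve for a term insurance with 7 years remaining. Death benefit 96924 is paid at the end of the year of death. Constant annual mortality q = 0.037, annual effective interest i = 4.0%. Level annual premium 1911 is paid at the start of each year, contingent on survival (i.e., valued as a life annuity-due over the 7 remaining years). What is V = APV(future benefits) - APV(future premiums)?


v = 1/(1+i) = 0.961538
APV(future benefits) per unit = sum_{k=0}^{6} k_p_x * q * v^(k+1) = 0.200065
APV(future benefits) = 96924 * 0.200065 = 19391.1469
Life annuity-due factor ä_{x:7} = sum_{k=0}^{6} k_p_x * v^k = 5.623462
APV(future premiums) = 1911 * 5.623462 = 10746.4363
V = 19391.1469 - 10746.4363
= 8644.7106


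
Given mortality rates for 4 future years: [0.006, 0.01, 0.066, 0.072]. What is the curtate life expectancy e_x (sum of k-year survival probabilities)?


e_x = sum_{k=1}^{n} k_p_x
k_p_x values:
  1_p_x = 0.994
  2_p_x = 0.98406
  3_p_x = 0.919112
  4_p_x = 0.852936
e_x = 3.7501


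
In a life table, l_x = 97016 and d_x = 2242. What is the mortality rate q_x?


q_x = d_x / l_x
= 2242 / 97016
= 0.0231


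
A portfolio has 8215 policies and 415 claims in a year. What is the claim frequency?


frequency = claims / policies
= 415 / 8215
= 0.0505


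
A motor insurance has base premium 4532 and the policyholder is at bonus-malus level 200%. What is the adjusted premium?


adjusted = base * BM_level / 100
= 4532 * 200 / 100
= 4532 * 2.0
= 9064.0


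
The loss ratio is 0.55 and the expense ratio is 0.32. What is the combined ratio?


Combined ratio = loss ratio + expense ratio
= 0.55 + 0.32
= 0.87


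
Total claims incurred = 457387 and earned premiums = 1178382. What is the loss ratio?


Loss ratio = claims / premiums
= 457387 / 1178382
= 0.3881


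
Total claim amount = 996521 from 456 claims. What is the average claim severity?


severity = total / number
= 996521 / 456
= 2185.3531


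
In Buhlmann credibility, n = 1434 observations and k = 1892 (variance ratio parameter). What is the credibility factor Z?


Z = n / (n + k)
= 1434 / (1434 + 1892)
= 1434 / 3326
= 0.4311


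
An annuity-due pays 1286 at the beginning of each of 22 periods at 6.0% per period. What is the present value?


PV_due = PMT * (1-(1+i)^(-n))/i * (1+i)
PV_immediate = 15485.4741
PV_due = 15485.4741 * 1.06
= 16414.6025


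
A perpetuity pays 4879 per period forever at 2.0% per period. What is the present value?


PV = PMT / i
= 4879 / 0.02
= 243950.0


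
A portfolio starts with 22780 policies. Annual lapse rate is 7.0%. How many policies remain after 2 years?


remaining = initial * (1 - lapse)^years
= 22780 * (1 - 0.07)^2
= 22780 * 0.8649
= 19702.422


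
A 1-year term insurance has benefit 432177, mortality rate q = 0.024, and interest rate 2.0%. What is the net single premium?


NSP = benefit * q * v
v = 1/(1+i) = 0.980392
NSP = 432177 * 0.024 * 0.980392
= 10168.8706


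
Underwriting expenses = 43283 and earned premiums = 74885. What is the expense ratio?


Expense ratio = expenses / premiums
= 43283 / 74885
= 0.578


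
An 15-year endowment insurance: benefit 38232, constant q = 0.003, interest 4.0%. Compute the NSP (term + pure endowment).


Term component = 1251.5319
Pure endowment = 15_p_x * v^15 * benefit = 0.955933 * 0.555265 * 38232 = 20293.376
NSP = 21544.9079


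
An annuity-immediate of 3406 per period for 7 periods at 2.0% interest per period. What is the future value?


FV = PMT * ((1+i)^n - 1) / i
= 3406 * ((1.02)^7 - 1) / 0.02
= 3406 * (1.148686 - 1) / 0.02
= 25321.1692


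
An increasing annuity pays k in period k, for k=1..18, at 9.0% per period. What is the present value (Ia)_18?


(Ia)_n = sum_{k=1}^{n} k * v^k, v = 1/(1+i)
v = 0.917431
Sum computed term by term:
(Ia)_18 = 63.6416


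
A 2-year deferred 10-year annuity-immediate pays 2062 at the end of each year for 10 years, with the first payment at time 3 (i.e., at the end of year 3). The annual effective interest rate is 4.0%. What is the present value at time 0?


PV at time 2 of the 10-year annuity-immediate:
a_n = 2062 * (1-(1+0.04)^(-10))/0.04 = 16724.6671
Discount back 2 years to time 0:
PV = 16724.6671 * (1+0.04)^(-2)
= 16724.6671 * 0.924556
= 15462.8949


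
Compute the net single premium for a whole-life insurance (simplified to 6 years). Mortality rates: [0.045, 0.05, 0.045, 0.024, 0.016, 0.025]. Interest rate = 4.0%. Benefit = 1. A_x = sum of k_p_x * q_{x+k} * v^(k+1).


v = 0.961538
Year 0: k_p_x=1.0, q=0.045, term=0.043269
Year 1: k_p_x=0.955, q=0.05, term=0.044148
Year 2: k_p_x=0.90725, q=0.045, term=0.036294
Year 3: k_p_x=0.866424, q=0.024, term=0.017775
Year 4: k_p_x=0.84563, q=0.016, term=0.011121
Year 5: k_p_x=0.8321, q=0.025, term=0.016441
A_x = 0.169


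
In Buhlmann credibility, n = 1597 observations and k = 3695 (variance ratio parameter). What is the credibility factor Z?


Z = n / (n + k)
= 1597 / (1597 + 3695)
= 1597 / 5292
= 0.3018


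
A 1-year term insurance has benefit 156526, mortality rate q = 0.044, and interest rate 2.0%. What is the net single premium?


NSP = benefit * q * v
v = 1/(1+i) = 0.980392
NSP = 156526 * 0.044 * 0.980392
= 6752.102


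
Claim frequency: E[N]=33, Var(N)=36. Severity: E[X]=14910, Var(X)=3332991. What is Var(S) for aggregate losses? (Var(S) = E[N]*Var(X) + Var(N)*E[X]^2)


Var(S) = E[N]*Var(X) + Var(N)*E[X]^2
= 33*3332991 + 36*14910^2
= 109988703 + 8003091600
= 8.1131e+09


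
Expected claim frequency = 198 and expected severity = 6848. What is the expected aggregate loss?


E[S] = E[N] * E[X]
= 198 * 6848
= 1.3559e+06


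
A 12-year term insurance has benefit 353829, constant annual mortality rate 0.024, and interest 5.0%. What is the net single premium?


NSP = benefit * sum_{k=0}^{n-1} k_p_x * q * v^(k+1)
With constant q=0.024, v=0.952381
Sum = 0.189395
NSP = 353829 * 0.189395
= 67013.5095


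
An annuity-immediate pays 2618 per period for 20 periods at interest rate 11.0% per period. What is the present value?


PV = PMT * (1 - (1+i)^(-n)) / i
= 2618 * (1 - (1+0.11)^(-20)) / 0.11
= 2618 * (1 - 0.124034) / 0.11
= 2618 * 7.963328
= 20847.993


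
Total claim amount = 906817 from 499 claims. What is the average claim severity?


severity = total / number
= 906817 / 499
= 1817.2685


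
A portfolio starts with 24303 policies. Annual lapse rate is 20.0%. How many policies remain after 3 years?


remaining = initial * (1 - lapse)^years
= 24303 * (1 - 0.2)^3
= 24303 * 0.512
= 12443.136


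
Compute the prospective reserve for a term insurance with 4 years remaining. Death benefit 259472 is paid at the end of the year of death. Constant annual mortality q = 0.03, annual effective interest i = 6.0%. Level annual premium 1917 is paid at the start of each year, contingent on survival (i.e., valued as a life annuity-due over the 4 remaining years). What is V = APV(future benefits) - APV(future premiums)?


v = 1/(1+i) = 0.943396
APV(future benefits) per unit = sum_{k=0}^{3} k_p_x * q * v^(k+1) = 0.099588
APV(future benefits) = 259472 * 0.099588 = 25840.3992
Life annuity-due factor ä_{x:4} = sum_{k=0}^{3} k_p_x * v^k = 3.51879
APV(future premiums) = 1917 * 3.51879 = 6745.5201
V = 25840.3992 - 6745.5201
= 19094.879


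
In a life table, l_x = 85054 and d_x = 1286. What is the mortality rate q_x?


q_x = d_x / l_x
= 1286 / 85054
= 0.0151


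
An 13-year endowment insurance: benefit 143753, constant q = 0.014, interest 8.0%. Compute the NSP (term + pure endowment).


Term component = 14855.9951
Pure endowment = 13_p_x * v^13 * benefit = 0.83253 * 0.367698 * 143753 = 44005.6043
NSP = 58861.5994


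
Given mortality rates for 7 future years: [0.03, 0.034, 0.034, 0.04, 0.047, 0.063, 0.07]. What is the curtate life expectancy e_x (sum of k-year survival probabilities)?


e_x = sum_{k=1}^{n} k_p_x
k_p_x values:
  1_p_x = 0.97
  2_p_x = 0.93702
  3_p_x = 0.905161
  4_p_x = 0.868955
  5_p_x = 0.828114
  6_p_x = 0.775943
  7_p_x = 0.721627
e_x = 6.0068


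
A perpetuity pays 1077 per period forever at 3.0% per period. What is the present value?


PV = PMT / i
= 1077 / 0.03
= 35900.0


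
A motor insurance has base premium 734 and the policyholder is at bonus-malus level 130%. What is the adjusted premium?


adjusted = base * BM_level / 100
= 734 * 130 / 100
= 734 * 1.3
= 954.2


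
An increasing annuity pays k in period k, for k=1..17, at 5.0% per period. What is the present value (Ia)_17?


(Ia)_n = sum_{k=1}^{n} k * v^k, v = 1/(1+i)
v = 0.952381
Sum computed term by term:
(Ia)_17 = 88.4145


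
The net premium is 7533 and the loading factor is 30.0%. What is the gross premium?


Gross = net * (1 + loading)
= 7533 * (1 + 0.3)
= 7533 * 1.3
= 9792.9


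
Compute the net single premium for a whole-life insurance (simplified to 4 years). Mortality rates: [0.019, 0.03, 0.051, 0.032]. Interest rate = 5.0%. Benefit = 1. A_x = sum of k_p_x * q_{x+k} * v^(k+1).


v = 0.952381
Year 0: k_p_x=1.0, q=0.019, term=0.018095
Year 1: k_p_x=0.981, q=0.03, term=0.026694
Year 2: k_p_x=0.95157, q=0.051, term=0.041922
Year 3: k_p_x=0.90304, q=0.032, term=0.023774
A_x = 0.1105


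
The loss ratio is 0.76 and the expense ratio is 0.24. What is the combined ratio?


Combined ratio = loss ratio + expense ratio
= 0.76 + 0.24
= 1.0


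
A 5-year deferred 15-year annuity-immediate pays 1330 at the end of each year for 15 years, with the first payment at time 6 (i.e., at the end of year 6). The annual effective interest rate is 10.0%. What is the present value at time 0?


PV at time 5 of the 15-year annuity-immediate:
a_n = 1330 * (1-(1+0.1)^(-15))/0.1 = 10116.0857
Discount back 5 years to time 0:
PV = 10116.0857 * (1+0.1)^(-5)
= 10116.0857 * 0.620921
= 6281.2933


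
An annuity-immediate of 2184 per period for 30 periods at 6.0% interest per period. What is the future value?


FV = PMT * ((1+i)^n - 1) / i
= 2184 * ((1.06)^30 - 1) / 0.06
= 2184 * (5.743491 - 1) / 0.06
= 172663.0787


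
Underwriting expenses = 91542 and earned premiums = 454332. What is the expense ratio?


Expense ratio = expenses / premiums
= 91542 / 454332
= 0.2015


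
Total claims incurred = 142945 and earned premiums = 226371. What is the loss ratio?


Loss ratio = claims / premiums
= 142945 / 226371
= 0.6315


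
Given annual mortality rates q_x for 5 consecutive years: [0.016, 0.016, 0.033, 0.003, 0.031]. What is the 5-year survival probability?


p_k = 1 - q_k for each year
Survival = product of (1 - q_k)
= 0.984 * 0.984 * 0.967 * 0.997 * 0.969
= 0.9046


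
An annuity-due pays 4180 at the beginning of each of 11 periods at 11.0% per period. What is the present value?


PV_due = PMT * (1-(1+i)^(-n))/i * (1+i)
PV_immediate = 25943.2341
PV_due = 25943.2341 * 1.11
= 28796.9898


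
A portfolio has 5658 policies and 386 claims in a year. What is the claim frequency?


frequency = claims / policies
= 386 / 5658
= 0.0682


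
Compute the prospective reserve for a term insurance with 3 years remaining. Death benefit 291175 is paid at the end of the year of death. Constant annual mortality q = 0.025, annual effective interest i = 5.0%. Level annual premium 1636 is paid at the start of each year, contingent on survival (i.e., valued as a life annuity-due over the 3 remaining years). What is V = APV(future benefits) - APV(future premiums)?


v = 1/(1+i) = 0.952381
APV(future benefits) per unit = sum_{k=0}^{2} k_p_x * q * v^(k+1) = 0.066448
APV(future benefits) = 291175 * 0.066448 = 19347.9987
Life annuity-due factor ä_{x:3} = sum_{k=0}^{2} k_p_x * v^k = 2.790816
APV(future premiums) = 1636 * 2.790816 = 4565.7755
V = 19347.9987 - 4565.7755
= 14782.2232


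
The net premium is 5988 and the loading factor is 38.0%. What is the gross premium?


Gross = net * (1 + loading)
= 5988 * (1 + 0.38)
= 5988 * 1.38
= 8263.44


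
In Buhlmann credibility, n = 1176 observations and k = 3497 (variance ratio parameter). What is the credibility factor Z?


Z = n / (n + k)
= 1176 / (1176 + 3497)
= 1176 / 4673
= 0.2517


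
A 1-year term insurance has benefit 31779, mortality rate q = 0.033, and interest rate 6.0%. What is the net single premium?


NSP = benefit * q * v
v = 1/(1+i) = 0.943396
NSP = 31779 * 0.033 * 0.943396
= 989.3462


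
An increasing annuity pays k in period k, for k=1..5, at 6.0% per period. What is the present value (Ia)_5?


(Ia)_n = sum_{k=1}^{n} k * v^k, v = 1/(1+i)
v = 0.943396
Sum computed term by term:
(Ia)_5 = 12.1469


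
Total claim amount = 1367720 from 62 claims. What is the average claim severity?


severity = total / number
= 1367720 / 62
= 22060.0


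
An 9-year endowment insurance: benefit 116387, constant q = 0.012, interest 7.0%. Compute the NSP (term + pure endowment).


Term component = 8721.6824
Pure endowment = 9_p_x * v^9 * benefit = 0.897041 * 0.543934 * 116387 = 56788.8372
NSP = 65510.5195


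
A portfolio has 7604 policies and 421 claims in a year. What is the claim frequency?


frequency = claims / policies
= 421 / 7604
= 0.0554


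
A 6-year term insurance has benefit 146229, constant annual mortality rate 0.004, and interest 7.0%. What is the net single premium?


NSP = benefit * sum_{k=0}^{n-1} k_p_x * q * v^(k+1)
With constant q=0.004, v=0.934579
Sum = 0.018891
NSP = 146229 * 0.018891
= 2762.4707


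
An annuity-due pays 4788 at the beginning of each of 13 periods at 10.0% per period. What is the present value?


PV_due = PMT * (1-(1+i)^(-n))/i * (1+i)
PV_immediate = 34010.8695
PV_due = 34010.8695 * 1.1
= 37411.9564


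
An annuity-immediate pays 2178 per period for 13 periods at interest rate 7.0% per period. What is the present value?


PV = PMT * (1 - (1+i)^(-n)) / i
= 2178 * (1 - (1+0.07)^(-13)) / 0.07
= 2178 * (1 - 0.414964) / 0.07
= 2178 * 8.357651
= 18202.9633


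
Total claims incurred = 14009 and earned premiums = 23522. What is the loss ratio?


Loss ratio = claims / premiums
= 14009 / 23522
= 0.5956


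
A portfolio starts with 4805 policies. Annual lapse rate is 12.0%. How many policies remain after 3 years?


remaining = initial * (1 - lapse)^years
= 4805 * (1 - 0.12)^3
= 4805 * 0.681472
= 3274.473


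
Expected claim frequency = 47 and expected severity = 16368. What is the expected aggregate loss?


E[S] = E[N] * E[X]
= 47 * 16368
= 769296


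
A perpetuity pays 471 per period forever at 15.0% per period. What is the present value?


PV = PMT / i
= 471 / 0.15
= 3140.0


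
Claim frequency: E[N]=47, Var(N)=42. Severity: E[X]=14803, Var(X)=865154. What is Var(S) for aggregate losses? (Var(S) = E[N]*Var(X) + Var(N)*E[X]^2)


Var(S) = E[N]*Var(X) + Var(N)*E[X]^2
= 47*865154 + 42*14803^2
= 40662238 + 9203409978
= 9.2441e+09


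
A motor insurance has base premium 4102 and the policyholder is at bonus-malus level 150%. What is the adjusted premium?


adjusted = base * BM_level / 100
= 4102 * 150 / 100
= 4102 * 1.5
= 6153.0


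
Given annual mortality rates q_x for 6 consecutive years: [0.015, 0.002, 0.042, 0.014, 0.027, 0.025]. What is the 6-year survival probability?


p_k = 1 - q_k for each year
Survival = product of (1 - q_k)
= 0.985 * 0.998 * 0.958 * 0.986 * 0.973 * 0.975
= 0.8809


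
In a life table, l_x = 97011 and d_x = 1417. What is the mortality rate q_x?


q_x = d_x / l_x
= 1417 / 97011
= 0.0146


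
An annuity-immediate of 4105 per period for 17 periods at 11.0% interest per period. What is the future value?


FV = PMT * ((1+i)^n - 1) / i
= 4105 * ((1.11)^17 - 1) / 0.11
= 4105 * (5.895093 - 1) / 0.11
= 182675.9597


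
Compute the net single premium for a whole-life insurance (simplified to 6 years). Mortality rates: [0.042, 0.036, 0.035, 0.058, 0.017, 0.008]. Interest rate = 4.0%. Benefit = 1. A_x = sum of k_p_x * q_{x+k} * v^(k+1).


v = 0.961538
Year 0: k_p_x=1.0, q=0.042, term=0.040385
Year 1: k_p_x=0.958, q=0.036, term=0.031886
Year 2: k_p_x=0.923512, q=0.035, term=0.028735
Year 3: k_p_x=0.891189, q=0.058, term=0.044184
Year 4: k_p_x=0.8395, q=0.017, term=0.01173
Year 5: k_p_x=0.825229, q=0.008, term=0.005218
A_x = 0.1621


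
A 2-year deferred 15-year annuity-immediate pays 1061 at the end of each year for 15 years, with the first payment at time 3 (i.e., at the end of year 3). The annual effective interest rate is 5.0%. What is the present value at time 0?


PV at time 2 of the 15-year annuity-immediate:
a_n = 1061 * (1-(1+0.05)^(-15))/0.05 = 11012.8172
Discount back 2 years to time 0:
PV = 11012.8172 * (1+0.05)^(-2)
= 11012.8172 * 0.907029
= 9988.9498


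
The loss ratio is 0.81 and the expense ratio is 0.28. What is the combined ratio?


Combined ratio = loss ratio + expense ratio
= 0.81 + 0.28
= 1.09


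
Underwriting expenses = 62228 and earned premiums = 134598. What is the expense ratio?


Expense ratio = expenses / premiums
= 62228 / 134598
= 0.4623
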